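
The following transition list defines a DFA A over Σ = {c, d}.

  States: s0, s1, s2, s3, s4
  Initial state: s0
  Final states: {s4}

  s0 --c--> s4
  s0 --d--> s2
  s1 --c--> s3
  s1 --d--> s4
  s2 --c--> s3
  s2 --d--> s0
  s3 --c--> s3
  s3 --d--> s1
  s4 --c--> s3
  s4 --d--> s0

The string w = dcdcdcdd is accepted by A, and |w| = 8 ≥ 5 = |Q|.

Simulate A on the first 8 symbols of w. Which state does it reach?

s4

State sequence: s0 -d-> s2 -c-> s3 -d-> s1 -c-> s3 -d-> s1 -c-> s3 -d-> s1 -d-> s4

After reading 8 characters, A is in state s4.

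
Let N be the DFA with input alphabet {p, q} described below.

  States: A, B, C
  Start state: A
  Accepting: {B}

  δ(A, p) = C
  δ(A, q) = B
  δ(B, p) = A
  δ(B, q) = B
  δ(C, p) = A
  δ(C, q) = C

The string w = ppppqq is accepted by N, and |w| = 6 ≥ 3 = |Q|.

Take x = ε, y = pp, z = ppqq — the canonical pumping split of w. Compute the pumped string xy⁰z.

xy⁰z = xz = ε·ppqq = ppqq.
Reading y = pp takes N from A back to A, so after x the machine is still in A, and z then leads to the accepting state B. Hence ppqq ∈ L(N).

ppqq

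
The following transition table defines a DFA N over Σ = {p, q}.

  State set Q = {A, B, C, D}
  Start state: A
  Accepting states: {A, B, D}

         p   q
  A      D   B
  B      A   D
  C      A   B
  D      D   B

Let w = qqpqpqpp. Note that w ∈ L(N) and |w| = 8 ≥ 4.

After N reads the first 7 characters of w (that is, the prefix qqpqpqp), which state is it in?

A

Run of N on the first 7 characters of w = q q p q p q p:
  step 0: A  (start)
  step 1: B  (read q: A→B)
  step 2: D  (read q: B→D)
  step 3: D  (read p: D→D)
  step 4: B  (read q: D→B)
  step 5: A  (read p: B→A)
  step 6: B  (read q: A→B)
  step 7: A  (read p: B→A)

After reading 7 characters, N is in state A.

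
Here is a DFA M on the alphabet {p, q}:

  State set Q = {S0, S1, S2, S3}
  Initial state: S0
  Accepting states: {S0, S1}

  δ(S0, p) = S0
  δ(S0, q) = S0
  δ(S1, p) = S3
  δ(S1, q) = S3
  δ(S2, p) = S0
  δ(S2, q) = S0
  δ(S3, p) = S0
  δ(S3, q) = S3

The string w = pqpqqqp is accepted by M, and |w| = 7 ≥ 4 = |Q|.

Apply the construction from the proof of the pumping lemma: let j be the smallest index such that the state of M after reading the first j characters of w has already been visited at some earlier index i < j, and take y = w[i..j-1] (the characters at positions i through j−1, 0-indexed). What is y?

Run of M on w = p q p q q q p:
  step 0: S0  (start)
  step 1: S0  (read p: S0→S0)   ← first repeat (S0 seen earlier)
  step 2: S0  (read q: S0→S0)
  step 3: S0  (read p: S0→S0)
  step 4: S0  (read q: S0→S0)
  step 5: S0  (read q: S0→S0)
  step 6: S0  (read q: S0→S0)
  step 7: S0  (read p: S0→S0)

So i = 0, j = 1, giving x = w[0:0] = ε, y = w[0:1] = p, z = w[1:7] = qpqqqp.
Check: |xy| = 1 ≤ 4 and |y| = 1 ≥ 1. Reading y takes M from S0 back to S0, so every xyⁱz is accepted.
The DFA has 4 states, so the proof of the pumping lemma guarantees a repeated state among the first 4+1 visited; the segment between the two visits is the pumpable y.

p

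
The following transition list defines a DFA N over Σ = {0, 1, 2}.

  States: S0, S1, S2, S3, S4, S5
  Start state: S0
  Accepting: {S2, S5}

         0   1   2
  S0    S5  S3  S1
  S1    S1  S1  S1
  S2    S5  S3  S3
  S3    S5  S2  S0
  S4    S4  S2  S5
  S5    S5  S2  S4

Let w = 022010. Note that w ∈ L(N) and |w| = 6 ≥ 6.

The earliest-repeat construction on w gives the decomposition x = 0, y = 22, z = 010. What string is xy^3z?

xy^3z = 0·22·22·22·010 = 0222222010.
Reading y = 22 takes N from S5 back to S5, so after x·y·y·y the machine is still in S5, and z then leads to the accepting state S5. Hence 0222222010 ∈ L(N).

0222222010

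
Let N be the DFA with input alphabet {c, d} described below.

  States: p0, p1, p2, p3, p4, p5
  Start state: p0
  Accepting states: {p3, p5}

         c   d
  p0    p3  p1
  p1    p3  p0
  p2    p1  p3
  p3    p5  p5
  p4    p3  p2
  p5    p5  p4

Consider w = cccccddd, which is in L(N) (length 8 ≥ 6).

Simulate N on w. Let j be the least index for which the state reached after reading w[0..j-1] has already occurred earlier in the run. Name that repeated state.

Run of N on w = c c c c c d d d:
  step 0: p0  (start)
  step 1: p3  (read c: p0→p3)
  step 2: p5  (read c: p3→p5)
  step 3: p5  (read c: p5→p5)   ← first repeat (p5 seen earlier)
  step 4: p5  (read c: p5→p5)
  step 5: p5  (read c: p5→p5)
  step 6: p4  (read d: p5→p4)
  step 7: p2  (read d: p4→p2)
  step 8: p3  (read d: p2→p3)

The earliest repeat is at step j = 3: N is in p5, which it already visited at step i = 2.
Since N has 6 states, any run of length ≥ 6 visits 6+1 states, so by pigeonhole some state repeats within the first 6 steps — that repeat gives the pumpable loop.

p5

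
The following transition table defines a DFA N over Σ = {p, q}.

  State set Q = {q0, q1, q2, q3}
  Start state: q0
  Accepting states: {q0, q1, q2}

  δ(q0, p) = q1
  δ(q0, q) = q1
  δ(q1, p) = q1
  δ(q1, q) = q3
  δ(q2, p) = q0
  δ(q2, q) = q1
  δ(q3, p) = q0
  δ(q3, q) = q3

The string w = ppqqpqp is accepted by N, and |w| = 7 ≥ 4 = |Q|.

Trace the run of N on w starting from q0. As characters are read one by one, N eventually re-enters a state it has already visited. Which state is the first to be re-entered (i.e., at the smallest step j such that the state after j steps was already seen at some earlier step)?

q1

State sequence: q0 -p-> q1 -p-> q1 -q-> q3 -q-> q3 -p-> q0 -q-> q1 -p-> q1
First repeat at step 2: q1 was already visited.

The earliest repeat is at step j = 2: N is in q1, which it already visited at step i = 1.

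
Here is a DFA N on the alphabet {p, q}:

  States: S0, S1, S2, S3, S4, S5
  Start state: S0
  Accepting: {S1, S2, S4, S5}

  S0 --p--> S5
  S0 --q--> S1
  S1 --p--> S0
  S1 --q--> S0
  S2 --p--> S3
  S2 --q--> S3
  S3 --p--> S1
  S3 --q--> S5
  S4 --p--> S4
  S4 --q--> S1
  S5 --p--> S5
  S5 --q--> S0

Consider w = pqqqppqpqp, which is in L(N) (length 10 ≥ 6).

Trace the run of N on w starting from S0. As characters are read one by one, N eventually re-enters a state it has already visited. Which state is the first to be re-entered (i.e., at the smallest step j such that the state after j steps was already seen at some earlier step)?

Run of N on w = p q q q p p q p q p:
  step 0: S0  (start)
  step 1: S5  (read p: S0→S5)
  step 2: S0  (read q: S5→S0)   ← first repeat (S0 seen earlier)
  step 3: S1  (read q: S0→S1)
  step 4: S0  (read q: S1→S0)
  step 5: S5  (read p: S0→S5)
  step 6: S5  (read p: S5→S5)
  step 7: S0  (read q: S5→S0)
  step 8: S5  (read p: S0→S5)
  step 9: S0  (read q: S5→S0)
  step 10: S5  (read p: S0→S5)

The earliest repeat is at step j = 2: N is in S0, which it already visited at step i = 0.
Since N has 6 states, any run of length ≥ 6 visits 6+1 states, so by pigeonhole some state repeats within the first 6 steps — that repeat gives the pumpable loop.

S0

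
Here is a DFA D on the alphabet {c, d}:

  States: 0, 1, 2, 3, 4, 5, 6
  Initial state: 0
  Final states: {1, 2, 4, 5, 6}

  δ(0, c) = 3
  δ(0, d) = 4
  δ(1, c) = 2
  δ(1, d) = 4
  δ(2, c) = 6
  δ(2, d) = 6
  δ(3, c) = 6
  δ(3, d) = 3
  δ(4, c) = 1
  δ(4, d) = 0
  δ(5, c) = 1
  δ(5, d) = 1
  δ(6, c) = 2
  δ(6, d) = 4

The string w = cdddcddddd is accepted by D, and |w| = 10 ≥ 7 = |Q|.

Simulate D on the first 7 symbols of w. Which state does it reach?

0

State sequence: 0 -c-> 3 -d-> 3 -d-> 3 -d-> 3 -c-> 6 -d-> 4 -d-> 0

After reading 7 characters, D is in state 0.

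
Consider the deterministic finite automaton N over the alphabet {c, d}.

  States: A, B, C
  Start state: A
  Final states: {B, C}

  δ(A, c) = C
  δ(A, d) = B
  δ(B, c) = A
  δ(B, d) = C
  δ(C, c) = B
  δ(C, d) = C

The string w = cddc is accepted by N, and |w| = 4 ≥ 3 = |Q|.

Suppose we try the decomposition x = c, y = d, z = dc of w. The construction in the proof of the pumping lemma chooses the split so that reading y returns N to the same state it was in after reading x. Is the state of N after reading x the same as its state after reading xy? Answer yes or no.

Run of N on the first 2 characters of w = c d:
  step 0: A  (start)
  step 1: C  (read c: A→C)
  step 2: C  (read d: C→C)

After x (step 1): C. After xy (step 2): C.
They match, so y = d drives N around a cycle from C back to itself; pumping y any number of times keeps N in C before reading z, and xyⁱz ∈ L(N) for every i ≥ 0.

yes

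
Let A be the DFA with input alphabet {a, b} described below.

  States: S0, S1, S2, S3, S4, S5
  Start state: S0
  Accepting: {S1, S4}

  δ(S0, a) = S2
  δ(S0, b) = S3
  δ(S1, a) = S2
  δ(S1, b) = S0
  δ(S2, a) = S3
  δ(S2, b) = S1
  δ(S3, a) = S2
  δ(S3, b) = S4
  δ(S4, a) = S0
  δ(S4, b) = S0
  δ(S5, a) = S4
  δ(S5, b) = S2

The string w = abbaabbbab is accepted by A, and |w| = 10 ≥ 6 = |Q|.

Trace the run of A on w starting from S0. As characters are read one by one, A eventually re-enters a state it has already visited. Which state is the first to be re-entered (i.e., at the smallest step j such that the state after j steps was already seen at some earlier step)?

S0

Run of A on w = a b b a a b b b a b:
  step 0: S0  (start)
  step 1: S2  (read a: S0→S2)
  step 2: S1  (read b: S2→S1)
  step 3: S0  (read b: S1→S0)   ← first repeat (S0 seen earlier)
  step 4: S2  (read a: S0→S2)
  step 5: S3  (read a: S2→S3)
  step 6: S4  (read b: S3→S4)
  step 7: S0  (read b: S4→S0)
  step 8: S3  (read b: S0→S3)
  step 9: S2  (read a: S3→S2)
  step 10: S1  (read b: S2→S1)

The earliest repeat is at step j = 3: A is in S0, which it already visited at step i = 0.
With |Q| = 6, pigeonhole forces a state repeat no later than step 6; the substring read between the first and second visits to that state can be pumped.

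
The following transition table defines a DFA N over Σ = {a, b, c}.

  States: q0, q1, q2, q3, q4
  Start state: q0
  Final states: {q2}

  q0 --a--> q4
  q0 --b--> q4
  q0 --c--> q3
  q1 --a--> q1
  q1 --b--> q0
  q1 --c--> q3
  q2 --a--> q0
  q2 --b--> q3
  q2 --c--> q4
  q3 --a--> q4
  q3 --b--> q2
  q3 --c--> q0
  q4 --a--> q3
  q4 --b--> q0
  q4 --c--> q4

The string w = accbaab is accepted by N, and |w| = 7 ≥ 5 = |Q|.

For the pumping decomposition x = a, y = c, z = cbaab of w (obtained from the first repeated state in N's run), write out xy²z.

xy^2z = a·c·c·cbaab = acccbaab.
Reading y = c takes N from q4 back to q4, so after x·y·y the machine is still in q4, and z then leads to the accepting state q2. Hence acccbaab ∈ L(N).

acccbaab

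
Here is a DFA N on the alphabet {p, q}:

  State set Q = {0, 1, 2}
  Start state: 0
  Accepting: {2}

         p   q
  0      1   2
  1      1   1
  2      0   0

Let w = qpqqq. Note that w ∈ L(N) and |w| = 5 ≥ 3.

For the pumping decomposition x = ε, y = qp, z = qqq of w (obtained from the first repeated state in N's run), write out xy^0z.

xy⁰z = xz = ε·qqq = qqq.
Reading y = qp takes N from 0 back to 0, so after x the machine is still in 0, and z then leads to the accepting state 2. Hence qqq ∈ L(N).

qqq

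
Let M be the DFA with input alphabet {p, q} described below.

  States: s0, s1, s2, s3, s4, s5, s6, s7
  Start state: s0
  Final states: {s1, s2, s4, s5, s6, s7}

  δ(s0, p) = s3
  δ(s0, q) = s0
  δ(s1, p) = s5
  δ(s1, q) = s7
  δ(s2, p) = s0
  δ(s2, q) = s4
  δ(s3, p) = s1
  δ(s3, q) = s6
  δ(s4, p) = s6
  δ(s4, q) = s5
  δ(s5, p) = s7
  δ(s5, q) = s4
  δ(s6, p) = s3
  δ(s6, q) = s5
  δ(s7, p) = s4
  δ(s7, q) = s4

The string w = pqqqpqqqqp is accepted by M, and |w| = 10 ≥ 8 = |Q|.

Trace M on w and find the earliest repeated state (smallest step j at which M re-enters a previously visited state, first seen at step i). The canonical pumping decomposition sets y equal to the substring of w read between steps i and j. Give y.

qqp

Run of M on w = p q q q p q q q q p:
  step 0: s0  (start)
  step 1: s3  (read p: s0→s3)
  step 2: s6  (read q: s3→s6)
  step 3: s5  (read q: s6→s5)
  step 4: s4  (read q: s5→s4)
  step 5: s6  (read p: s4→s6)   ← first repeat (s6 seen earlier)
  step 6: s5  (read q: s6→s5)
  step 7: s4  (read q: s5→s4)
  step 8: s5  (read q: s4→s5)
  step 9: s4  (read q: s5→s4)
  step 10: s6  (read p: s4→s6)

So i = 2, j = 5, giving x = w[0:2] = pq, y = w[2:5] = qqp, z = w[5:10] = qqqqp.
Check: |xy| = 5 ≤ 8 and |y| = 3 ≥ 1. Reading y takes M from s6 back to s6, so every xyⁱz is accepted.
Since M has 8 states, any run of length ≥ 8 visits 8+1 states, so by pigeonhole some state repeats within the first 8 steps — that repeat gives the pumpable loop.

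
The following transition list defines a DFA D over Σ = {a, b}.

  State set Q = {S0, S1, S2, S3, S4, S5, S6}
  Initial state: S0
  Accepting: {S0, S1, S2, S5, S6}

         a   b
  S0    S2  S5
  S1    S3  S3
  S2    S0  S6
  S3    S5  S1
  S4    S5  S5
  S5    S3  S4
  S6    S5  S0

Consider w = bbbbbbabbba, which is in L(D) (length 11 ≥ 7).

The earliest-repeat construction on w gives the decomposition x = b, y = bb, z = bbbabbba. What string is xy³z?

xy^3z = b·bb·bb·bb·bbbabbba = bbbbbbbbbbabbba.
Reading y = bb takes D from S5 back to S5, so after x·y·y·y the machine is still in S5, and z then leads to the accepting state S5. Hence bbbbbbbbbbabbba ∈ L(D).

bbbbbbbbbbabbba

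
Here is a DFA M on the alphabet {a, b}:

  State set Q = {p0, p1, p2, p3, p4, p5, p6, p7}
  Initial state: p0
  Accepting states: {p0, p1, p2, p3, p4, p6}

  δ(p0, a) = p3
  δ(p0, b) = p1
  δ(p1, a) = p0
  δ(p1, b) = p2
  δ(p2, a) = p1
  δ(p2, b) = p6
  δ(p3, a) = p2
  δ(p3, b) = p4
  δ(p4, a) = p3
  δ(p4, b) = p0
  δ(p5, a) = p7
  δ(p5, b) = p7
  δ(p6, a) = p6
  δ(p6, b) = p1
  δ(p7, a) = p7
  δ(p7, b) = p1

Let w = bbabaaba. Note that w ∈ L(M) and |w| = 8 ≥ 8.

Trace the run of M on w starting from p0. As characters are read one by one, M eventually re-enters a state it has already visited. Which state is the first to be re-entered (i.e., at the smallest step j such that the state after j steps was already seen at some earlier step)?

p1

State sequence: p0 -b-> p1 -b-> p2 -a-> p1 -b-> p2 -a-> p1 -a-> p0 -b-> p1 -a-> p0
First repeat at step 3: p1 was already visited.

The earliest repeat is at step j = 3: M is in p1, which it already visited at step i = 1.
With |Q| = 8, pigeonhole forces a state repeat no later than step 8; the substring read between the first and second visits to that state can be pumped.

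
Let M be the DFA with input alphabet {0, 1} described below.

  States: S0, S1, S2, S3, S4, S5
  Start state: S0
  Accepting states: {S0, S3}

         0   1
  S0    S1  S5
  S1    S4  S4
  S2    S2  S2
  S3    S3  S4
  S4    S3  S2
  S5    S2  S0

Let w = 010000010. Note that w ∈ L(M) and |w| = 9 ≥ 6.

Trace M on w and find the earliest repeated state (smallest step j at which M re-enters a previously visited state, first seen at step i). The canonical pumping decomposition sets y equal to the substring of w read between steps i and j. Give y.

0

State sequence: S0 -0-> S1 -1-> S4 -0-> S3 -0-> S3 -0-> S3 -0-> S3 -0-> S3 -1-> S4 -0-> S3
First repeat at step 4: S3 was already visited.

So i = 3, j = 4, giving x = w[0:3] = 010, y = w[3:4] = 0, z = w[4:9] = 00010.
Check: |xy| = 4 ≤ 6 and |y| = 1 ≥ 1. Reading y takes M from S3 back to S3, so every xyⁱz is accepted.
Since M has 6 states, any run of length ≥ 6 visits 6+1 states, so by pigeonhole some state repeats within the first 6 steps — that repeat gives the pumpable loop.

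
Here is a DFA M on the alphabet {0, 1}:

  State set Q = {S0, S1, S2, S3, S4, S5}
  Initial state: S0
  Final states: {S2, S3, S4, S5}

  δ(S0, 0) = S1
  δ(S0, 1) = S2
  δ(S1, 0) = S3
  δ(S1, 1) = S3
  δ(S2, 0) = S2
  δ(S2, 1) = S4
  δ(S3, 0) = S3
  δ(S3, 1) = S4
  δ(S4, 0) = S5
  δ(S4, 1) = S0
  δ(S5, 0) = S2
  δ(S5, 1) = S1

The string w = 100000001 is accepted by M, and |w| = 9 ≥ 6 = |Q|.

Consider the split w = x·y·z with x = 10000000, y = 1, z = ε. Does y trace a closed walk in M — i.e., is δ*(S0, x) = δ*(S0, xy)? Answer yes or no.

no

State sequence: S0 -1-> S2 -0-> S2 -0-> S2 -0-> S2 -0-> S2 -0-> S2 -0-> S2 -0-> S2 -1-> S4

After x (step 8): S2. After xy (step 9): S4.
They differ (S2 ≠ S4), so y is not a cycle from the state after x; this split is not the one the pumping-lemma construction produces, and pumping y need not keep the string in L(M).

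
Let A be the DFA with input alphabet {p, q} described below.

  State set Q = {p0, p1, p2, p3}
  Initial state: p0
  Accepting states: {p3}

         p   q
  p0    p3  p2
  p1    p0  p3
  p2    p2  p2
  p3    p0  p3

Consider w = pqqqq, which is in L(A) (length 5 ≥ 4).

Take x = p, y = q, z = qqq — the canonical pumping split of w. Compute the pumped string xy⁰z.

xy⁰z = xz = p·qqq = pqqq.
Reading y = q takes A from p3 back to p3, so after x the machine is still in p3, and z then leads to the accepting state p3. Hence pqqq ∈ L(A).

pqqq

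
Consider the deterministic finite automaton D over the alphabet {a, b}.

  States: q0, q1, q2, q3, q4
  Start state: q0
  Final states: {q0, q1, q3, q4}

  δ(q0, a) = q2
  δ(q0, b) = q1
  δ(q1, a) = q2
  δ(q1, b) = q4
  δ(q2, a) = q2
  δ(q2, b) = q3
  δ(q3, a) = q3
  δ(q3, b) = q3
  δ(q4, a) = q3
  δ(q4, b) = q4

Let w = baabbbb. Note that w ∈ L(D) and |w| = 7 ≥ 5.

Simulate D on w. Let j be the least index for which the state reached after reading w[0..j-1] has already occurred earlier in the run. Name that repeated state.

q2

Run of D on w = b a a b b b b:
  step 0: q0  (start)
  step 1: q1  (read b: q0→q1)
  step 2: q2  (read a: q1→q2)
  step 3: q2  (read a: q2→q2)   ← first repeat (q2 seen earlier)
  step 4: q3  (read b: q2→q3)
  step 5: q3  (read b: q3→q3)
  step 6: q3  (read b: q3→q3)
  step 7: q3  (read b: q3→q3)

The earliest repeat is at step j = 3: D is in q2, which it already visited at step i = 2.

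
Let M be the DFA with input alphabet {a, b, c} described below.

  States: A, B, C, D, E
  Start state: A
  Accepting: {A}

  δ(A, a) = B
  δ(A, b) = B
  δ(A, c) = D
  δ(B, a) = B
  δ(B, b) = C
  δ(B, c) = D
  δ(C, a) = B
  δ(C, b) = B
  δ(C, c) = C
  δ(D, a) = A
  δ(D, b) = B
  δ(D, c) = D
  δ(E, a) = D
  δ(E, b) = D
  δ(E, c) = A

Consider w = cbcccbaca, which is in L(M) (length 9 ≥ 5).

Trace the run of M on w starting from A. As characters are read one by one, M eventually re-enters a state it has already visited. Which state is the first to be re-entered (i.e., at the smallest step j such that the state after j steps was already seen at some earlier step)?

D

Run of M on w = c b c c c b a c a:
  step 0: A  (start)
  step 1: D  (read c: A→D)
  step 2: B  (read b: D→B)
  step 3: D  (read c: B→D)   ← first repeat (D seen earlier)
  step 4: D  (read c: D→D)
  step 5: D  (read c: D→D)
  step 6: B  (read b: D→B)
  step 7: B  (read a: B→B)
  step 8: D  (read c: B→D)
  step 9: A  (read a: D→A)

The earliest repeat is at step j = 3: M is in D, which it already visited at step i = 1.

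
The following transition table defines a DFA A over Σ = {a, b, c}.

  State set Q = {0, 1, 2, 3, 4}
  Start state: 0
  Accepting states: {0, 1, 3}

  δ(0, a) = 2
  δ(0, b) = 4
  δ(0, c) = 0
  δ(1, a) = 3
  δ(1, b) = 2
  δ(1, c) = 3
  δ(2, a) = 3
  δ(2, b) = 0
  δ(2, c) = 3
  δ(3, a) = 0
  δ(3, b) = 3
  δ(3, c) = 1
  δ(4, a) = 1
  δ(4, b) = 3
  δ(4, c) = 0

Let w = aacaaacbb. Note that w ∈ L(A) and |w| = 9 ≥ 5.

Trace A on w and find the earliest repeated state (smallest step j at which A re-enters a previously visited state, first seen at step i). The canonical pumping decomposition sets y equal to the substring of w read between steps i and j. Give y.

State sequence: 0 -a-> 2 -a-> 3 -c-> 1 -a-> 3 -a-> 0 -a-> 2 -c-> 3 -b-> 3 -b-> 3
First repeat at step 4: 3 was already visited.

So i = 2, j = 4, giving x = w[0:2] = aa, y = w[2:4] = ca, z = w[4:9] = aacbb.
Check: |xy| = 4 ≤ 5 and |y| = 2 ≥ 1. Reading y takes A from 3 back to 3, so every xyⁱz is accepted.

ca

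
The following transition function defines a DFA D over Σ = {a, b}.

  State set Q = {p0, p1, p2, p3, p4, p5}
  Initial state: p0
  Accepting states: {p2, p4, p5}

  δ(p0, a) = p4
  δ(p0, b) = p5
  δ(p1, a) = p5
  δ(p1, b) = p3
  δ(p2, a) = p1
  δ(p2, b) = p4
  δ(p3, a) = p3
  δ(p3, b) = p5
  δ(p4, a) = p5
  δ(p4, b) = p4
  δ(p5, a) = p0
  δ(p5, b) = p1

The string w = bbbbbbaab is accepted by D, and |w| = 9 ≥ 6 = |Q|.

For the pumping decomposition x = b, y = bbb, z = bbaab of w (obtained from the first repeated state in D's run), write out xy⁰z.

bbbaab

xy⁰z = xz = b·bbaab = bbbaab.
Reading y = bbb takes D from p5 back to p5, so after x the machine is still in p5, and z then leads to the accepting state p5. Hence bbbaab ∈ L(D).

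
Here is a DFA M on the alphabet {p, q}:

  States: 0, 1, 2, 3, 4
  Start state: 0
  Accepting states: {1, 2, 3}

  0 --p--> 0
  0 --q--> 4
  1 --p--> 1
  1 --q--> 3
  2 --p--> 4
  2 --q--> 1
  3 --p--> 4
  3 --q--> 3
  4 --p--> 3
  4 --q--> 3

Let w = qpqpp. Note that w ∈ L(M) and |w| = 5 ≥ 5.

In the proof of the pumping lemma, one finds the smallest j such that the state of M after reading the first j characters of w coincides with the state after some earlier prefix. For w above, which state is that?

3

Run of M on w = q p q p p:
  step 0: 0  (start)
  step 1: 4  (read q: 0→4)
  step 2: 3  (read p: 4→3)
  step 3: 3  (read q: 3→3)   ← first repeat (3 seen earlier)
  step 4: 4  (read p: 3→4)
  step 5: 3  (read p: 4→3)

The earliest repeat is at step j = 3: M is in 3, which it already visited at step i = 2.
With |Q| = 5, pigeonhole forces a state repeat no later than step 5; the substring read between the first and second visits to that state can be pumped.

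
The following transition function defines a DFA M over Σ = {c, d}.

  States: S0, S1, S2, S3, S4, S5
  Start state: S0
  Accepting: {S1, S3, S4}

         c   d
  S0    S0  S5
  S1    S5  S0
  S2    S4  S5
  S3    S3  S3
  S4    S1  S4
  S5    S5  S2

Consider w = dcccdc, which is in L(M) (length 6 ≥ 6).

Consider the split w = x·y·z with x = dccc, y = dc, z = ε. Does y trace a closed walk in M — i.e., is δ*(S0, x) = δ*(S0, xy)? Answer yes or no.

no

State sequence: S0 -d-> S5 -c-> S5 -c-> S5 -c-> S5 -d-> S2 -c-> S4

After x (step 4): S5. After xy (step 6): S4.
They differ (S5 ≠ S4), so y is not a cycle from the state after x; this split is not the one the pumping-lemma construction produces, and pumping y need not keep the string in L(M).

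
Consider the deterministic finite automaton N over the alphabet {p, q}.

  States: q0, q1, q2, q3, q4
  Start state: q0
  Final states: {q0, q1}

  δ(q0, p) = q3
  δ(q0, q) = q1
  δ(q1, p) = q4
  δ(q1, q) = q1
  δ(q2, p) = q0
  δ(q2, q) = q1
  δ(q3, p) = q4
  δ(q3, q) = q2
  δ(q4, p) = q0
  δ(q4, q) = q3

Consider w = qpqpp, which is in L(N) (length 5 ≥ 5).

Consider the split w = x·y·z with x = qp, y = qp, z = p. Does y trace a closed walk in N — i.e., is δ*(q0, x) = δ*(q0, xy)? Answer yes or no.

yes

Run of N on the first 4 characters of w = q p q p:
  step 0: q0  (start)
  step 1: q1  (read q: q0→q1)
  step 2: q4  (read p: q1→q4)
  step 3: q3  (read q: q4→q3)
  step 4: q4  (read p: q3→q4)

After x (step 2): q4. After xy (step 4): q4.
They match, so y = qp drives N around a cycle from q4 back to itself; pumping y any number of times keeps N in q4 before reading z, and xyⁱz ∈ L(N) for every i ≥ 0.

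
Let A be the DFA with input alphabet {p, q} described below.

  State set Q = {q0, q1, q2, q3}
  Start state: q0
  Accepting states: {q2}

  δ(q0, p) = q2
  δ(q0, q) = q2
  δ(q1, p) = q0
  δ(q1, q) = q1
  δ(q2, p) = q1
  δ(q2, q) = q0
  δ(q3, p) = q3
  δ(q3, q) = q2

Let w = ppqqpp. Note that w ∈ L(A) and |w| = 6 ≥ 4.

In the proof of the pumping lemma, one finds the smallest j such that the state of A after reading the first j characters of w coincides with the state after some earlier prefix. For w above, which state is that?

q1

Run of A on w = p p q q p p:
  step 0: q0  (start)
  step 1: q2  (read p: q0→q2)
  step 2: q1  (read p: q2→q1)
  step 3: q1  (read q: q1→q1)   ← first repeat (q1 seen earlier)
  step 4: q1  (read q: q1→q1)
  step 5: q0  (read p: q1→q0)
  step 6: q2  (read p: q0→q2)

The earliest repeat is at step j = 3: A is in q1, which it already visited at step i = 2.
With |Q| = 4, pigeonhole forces a state repeat no later than step 4; the substring read between the first and second visits to that state can be pumped.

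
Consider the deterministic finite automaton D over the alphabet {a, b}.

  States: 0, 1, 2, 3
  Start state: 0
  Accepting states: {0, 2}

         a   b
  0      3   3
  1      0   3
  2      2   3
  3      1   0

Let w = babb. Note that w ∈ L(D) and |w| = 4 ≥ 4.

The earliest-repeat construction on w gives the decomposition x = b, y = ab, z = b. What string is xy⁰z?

bb

xy⁰z = xz = b·b = bb.
Reading y = ab takes D from 3 back to 3, so after x the machine is still in 3, and z then leads to the accepting state 0. Hence bb ∈ L(D).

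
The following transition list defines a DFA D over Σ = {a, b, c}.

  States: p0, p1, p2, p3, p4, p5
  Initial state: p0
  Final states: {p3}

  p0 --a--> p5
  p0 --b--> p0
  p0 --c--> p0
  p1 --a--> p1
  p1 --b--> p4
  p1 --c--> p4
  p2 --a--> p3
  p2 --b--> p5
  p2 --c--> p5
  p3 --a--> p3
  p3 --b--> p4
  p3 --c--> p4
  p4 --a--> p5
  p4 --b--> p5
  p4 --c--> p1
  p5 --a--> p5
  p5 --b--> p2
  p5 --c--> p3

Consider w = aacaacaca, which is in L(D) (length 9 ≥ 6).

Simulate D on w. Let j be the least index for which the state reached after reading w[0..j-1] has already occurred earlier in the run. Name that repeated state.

p5

Run of D on w = a a c a a c a c a:
  step 0: p0  (start)
  step 1: p5  (read a: p0→p5)
  step 2: p5  (read a: p5→p5)   ← first repeat (p5 seen earlier)
  step 3: p3  (read c: p5→p3)
  step 4: p3  (read a: p3→p3)
  step 5: p3  (read a: p3→p3)
  step 6: p4  (read c: p3→p4)
  step 7: p5  (read a: p4→p5)
  step 8: p3  (read c: p5→p3)
  step 9: p3  (read a: p3→p3)

The earliest repeat is at step j = 2: D is in p5, which it already visited at step i = 1.
Pumping length from the standard proof: p = 6 (the number of states). The repeated state found above gives |xy| = j ≤ 6 and |y| = j − i ≥ 1.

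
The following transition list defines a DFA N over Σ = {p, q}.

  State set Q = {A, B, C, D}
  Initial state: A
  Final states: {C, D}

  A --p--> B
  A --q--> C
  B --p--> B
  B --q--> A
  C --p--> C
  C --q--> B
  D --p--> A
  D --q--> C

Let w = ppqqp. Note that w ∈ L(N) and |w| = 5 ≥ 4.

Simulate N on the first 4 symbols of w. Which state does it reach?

C

State sequence: A -p-> B -p-> B -q-> A -q-> C

After reading 4 characters, N is in state C.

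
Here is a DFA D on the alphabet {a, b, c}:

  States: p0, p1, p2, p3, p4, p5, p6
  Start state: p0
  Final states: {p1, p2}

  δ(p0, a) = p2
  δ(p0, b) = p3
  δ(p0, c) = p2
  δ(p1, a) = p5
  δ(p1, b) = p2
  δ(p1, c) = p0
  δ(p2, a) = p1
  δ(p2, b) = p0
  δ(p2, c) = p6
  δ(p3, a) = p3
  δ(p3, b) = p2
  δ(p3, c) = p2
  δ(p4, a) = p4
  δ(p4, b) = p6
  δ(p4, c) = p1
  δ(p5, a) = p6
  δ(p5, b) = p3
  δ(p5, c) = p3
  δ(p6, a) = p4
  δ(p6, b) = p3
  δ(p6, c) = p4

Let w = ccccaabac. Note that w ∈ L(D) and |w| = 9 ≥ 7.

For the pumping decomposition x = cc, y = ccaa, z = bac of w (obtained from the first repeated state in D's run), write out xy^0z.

ccbac

xy⁰z = xz = cc·bac = ccbac.
Reading y = ccaa takes D from p6 back to p6, so after x the machine is still in p6, and z then leads to the accepting state p2. Hence ccbac ∈ L(D).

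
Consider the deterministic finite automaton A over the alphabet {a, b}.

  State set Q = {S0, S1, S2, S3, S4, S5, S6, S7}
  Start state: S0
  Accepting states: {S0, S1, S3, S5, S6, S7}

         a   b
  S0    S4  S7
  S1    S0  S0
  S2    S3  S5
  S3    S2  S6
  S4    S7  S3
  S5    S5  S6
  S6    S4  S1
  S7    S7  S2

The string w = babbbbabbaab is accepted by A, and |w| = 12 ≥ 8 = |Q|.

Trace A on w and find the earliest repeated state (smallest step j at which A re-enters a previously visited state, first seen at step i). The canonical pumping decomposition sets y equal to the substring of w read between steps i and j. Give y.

State sequence: S0 -b-> S7 -a-> S7 -b-> S2 -b-> S5 -b-> S6 -b-> S1 -a-> S0 -b-> S7 -b-> S2 -a-> S3 -a-> S2 -b-> S5
First repeat at step 2: S7 was already visited.

So i = 1, j = 2, giving x = w[0:1] = b, y = w[1:2] = a, z = w[2:12] = bbbbabbaab.
Check: |xy| = 2 ≤ 8 and |y| = 1 ≥ 1. Reading y takes A from S7 back to S7, so every xyⁱz is accepted.

a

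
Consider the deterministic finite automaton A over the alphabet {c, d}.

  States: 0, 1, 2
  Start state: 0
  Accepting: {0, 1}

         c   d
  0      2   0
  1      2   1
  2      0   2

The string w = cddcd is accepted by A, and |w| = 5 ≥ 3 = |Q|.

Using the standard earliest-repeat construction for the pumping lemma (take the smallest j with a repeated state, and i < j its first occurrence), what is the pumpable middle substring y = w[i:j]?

d

Run of A on w = c d d c d:
  step 0: 0  (start)
  step 1: 2  (read c: 0→2)
  step 2: 2  (read d: 2→2)   ← first repeat (2 seen earlier)
  step 3: 2  (read d: 2→2)
  step 4: 0  (read c: 2→0)
  step 5: 0  (read d: 0→0)

So i = 1, j = 2, giving x = w[0:1] = c, y = w[1:2] = d, z = w[2:5] = dcd.
Check: |xy| = 2 ≤ 3 and |y| = 1 ≥ 1. Reading y takes A from 2 back to 2, so every xyⁱz is accepted.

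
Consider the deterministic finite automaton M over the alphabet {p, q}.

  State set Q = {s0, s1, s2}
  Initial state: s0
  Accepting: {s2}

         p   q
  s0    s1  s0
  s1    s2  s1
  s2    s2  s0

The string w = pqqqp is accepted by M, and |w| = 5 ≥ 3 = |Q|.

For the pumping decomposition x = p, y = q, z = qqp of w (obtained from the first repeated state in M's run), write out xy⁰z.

xy⁰z = xz = p·qqp = pqqp.
Reading y = q takes M from s1 back to s1, so after x the machine is still in s1, and z then leads to the accepting state s2. Hence pqqp ∈ L(M).

pqqp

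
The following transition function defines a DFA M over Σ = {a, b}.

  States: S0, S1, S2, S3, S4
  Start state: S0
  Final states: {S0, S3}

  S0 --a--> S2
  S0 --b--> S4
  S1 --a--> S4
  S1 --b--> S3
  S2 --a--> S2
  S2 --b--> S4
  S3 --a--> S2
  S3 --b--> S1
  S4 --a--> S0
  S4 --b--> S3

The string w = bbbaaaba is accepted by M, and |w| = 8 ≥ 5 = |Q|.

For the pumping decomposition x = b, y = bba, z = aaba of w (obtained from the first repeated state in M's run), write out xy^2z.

bbbabbaaaba

xy^2z = b·bba·bba·aaba = bbbabbaaaba.
Reading y = bba takes M from S4 back to S4, so after x·y·y the machine is still in S4, and z then leads to the accepting state S0. Hence bbbabbaaaba ∈ L(M).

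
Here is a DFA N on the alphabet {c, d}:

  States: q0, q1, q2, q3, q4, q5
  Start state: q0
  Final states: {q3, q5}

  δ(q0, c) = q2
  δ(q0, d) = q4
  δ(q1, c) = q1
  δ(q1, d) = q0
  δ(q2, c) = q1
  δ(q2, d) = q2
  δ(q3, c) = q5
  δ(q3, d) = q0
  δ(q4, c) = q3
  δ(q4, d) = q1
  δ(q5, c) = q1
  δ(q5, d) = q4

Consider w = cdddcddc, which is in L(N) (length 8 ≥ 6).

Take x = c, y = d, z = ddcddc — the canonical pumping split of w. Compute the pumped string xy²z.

xy^2z = c·d·d·ddcddc = cddddcddc.
Reading y = d takes N from q2 back to q2, so after x·y·y the machine is still in q2, and z then leads to the accepting state q3. Hence cddddcddc ∈ L(N).

cddddcddc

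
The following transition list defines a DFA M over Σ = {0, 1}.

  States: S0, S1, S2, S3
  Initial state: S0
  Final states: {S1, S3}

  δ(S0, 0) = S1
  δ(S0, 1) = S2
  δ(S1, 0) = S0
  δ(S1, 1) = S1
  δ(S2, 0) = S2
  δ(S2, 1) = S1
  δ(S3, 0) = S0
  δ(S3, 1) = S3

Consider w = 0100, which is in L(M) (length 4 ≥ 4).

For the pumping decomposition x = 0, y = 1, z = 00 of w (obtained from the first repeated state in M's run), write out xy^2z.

xy^2z = 0·1·1·00 = 01100.
Reading y = 1 takes M from S1 back to S1, so after x·y·y the machine is still in S1, and z then leads to the accepting state S1. Hence 01100 ∈ L(M).

01100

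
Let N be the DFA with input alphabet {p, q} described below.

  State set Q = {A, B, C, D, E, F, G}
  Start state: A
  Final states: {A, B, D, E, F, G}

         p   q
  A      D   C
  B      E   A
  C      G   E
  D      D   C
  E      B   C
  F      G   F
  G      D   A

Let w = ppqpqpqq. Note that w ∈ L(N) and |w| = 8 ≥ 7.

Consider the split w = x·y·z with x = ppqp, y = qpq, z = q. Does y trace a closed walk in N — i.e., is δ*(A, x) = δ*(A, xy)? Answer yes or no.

Run of N on the first 7 characters of w = p p q p q p q:
  step 0: A  (start)
  step 1: D  (read p: A→D)
  step 2: D  (read p: D→D)
  step 3: C  (read q: D→C)
  step 4: G  (read p: C→G)
  step 5: A  (read q: G→A)
  step 6: D  (read p: A→D)
  step 7: C  (read q: D→C)

After x (step 4): G. After xy (step 7): C.
They differ (G ≠ C), so y is not a cycle from the state after x; this split is not the one the pumping-lemma construction produces, and pumping y need not keep the string in L(N).

no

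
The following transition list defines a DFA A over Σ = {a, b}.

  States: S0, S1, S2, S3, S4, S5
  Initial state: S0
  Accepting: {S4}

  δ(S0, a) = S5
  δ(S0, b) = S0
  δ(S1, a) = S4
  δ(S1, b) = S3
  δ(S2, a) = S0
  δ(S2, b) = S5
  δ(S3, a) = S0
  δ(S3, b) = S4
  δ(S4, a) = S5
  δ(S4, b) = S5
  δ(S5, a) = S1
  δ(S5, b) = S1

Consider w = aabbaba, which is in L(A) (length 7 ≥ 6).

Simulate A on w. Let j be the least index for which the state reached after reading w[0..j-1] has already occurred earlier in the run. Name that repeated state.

S5

Run of A on w = a a b b a b a:
  step 0: S0  (start)
  step 1: S5  (read a: S0→S5)
  step 2: S1  (read a: S5→S1)
  step 3: S3  (read b: S1→S3)
  step 4: S4  (read b: S3→S4)
  step 5: S5  (read a: S4→S5)   ← first repeat (S5 seen earlier)
  step 6: S1  (read b: S5→S1)
  step 7: S4  (read a: S1→S4)

The earliest repeat is at step j = 5: A is in S5, which it already visited at step i = 1.
The DFA has 6 states, so the proof of the pumping lemma guarantees a repeated state among the first 6+1 visited; the segment between the two visits is the pumpable y.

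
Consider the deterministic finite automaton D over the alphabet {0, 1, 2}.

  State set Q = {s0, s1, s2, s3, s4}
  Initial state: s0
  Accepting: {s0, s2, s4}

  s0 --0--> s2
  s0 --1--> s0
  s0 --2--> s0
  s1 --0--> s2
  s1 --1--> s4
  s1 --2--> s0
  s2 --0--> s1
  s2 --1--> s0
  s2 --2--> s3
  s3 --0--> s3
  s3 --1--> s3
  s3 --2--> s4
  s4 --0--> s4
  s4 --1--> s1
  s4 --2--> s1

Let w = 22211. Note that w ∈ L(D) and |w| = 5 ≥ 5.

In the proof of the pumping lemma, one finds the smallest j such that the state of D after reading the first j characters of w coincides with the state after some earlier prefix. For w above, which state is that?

State sequence: s0 -2-> s0 -2-> s0 -2-> s0 -1-> s0 -1-> s0
First repeat at step 1: s0 was already visited.

The earliest repeat is at step j = 1: D is in s0, which it already visited at step i = 0.
With |Q| = 5, pigeonhole forces a state repeat no later than step 5; the substring read between the first and second visits to that state can be pumped.

s0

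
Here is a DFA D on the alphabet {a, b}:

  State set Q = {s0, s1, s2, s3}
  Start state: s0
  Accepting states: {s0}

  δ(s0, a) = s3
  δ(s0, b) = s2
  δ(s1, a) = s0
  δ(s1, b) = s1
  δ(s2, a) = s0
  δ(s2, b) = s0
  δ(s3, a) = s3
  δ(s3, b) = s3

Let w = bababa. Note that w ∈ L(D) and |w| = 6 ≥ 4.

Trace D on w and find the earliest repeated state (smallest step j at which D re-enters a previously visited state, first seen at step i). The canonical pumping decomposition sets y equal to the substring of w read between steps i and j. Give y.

ba

State sequence: s0 -b-> s2 -a-> s0 -b-> s2 -a-> s0 -b-> s2 -a-> s0
First repeat at step 2: s0 was already visited.

So i = 0, j = 2, giving x = w[0:0] = ε, y = w[0:2] = ba, z = w[2:6] = baba.
Check: |xy| = 2 ≤ 4 and |y| = 2 ≥ 1. Reading y takes D from s0 back to s0, so every xyⁱz is accepted.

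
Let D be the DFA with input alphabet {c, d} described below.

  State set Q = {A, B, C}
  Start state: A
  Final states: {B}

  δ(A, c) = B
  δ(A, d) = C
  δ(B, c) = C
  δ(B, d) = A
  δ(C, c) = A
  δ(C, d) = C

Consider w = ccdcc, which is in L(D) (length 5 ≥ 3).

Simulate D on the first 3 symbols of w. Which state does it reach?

State sequence: A -c-> B -c-> C -d-> C

After reading 3 characters, D is in state C.

C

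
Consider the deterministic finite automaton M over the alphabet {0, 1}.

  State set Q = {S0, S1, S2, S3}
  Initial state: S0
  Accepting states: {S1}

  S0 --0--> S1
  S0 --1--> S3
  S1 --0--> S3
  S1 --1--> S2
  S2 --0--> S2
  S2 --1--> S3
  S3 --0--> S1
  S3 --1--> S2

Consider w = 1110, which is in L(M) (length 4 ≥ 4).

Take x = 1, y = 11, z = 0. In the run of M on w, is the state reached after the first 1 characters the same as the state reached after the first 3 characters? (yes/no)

State sequence: S0 -1-> S3 -1-> S2 -1-> S3

After x (step 1): S3. After xy (step 3): S3.
They match, so y = 11 drives M around a cycle from S3 back to itself; pumping y any number of times keeps M in S3 before reading z, and xyⁱz ∈ L(M) for every i ≥ 0.

yes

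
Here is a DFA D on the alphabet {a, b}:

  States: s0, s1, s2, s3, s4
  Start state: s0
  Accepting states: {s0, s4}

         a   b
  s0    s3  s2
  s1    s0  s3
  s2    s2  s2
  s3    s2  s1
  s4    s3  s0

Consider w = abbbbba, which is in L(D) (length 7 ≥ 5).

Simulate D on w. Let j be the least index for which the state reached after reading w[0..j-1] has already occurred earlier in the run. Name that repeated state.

State sequence: s0 -a-> s3 -b-> s1 -b-> s3 -b-> s1 -b-> s3 -b-> s1 -a-> s0
First repeat at step 3: s3 was already visited.

The earliest repeat is at step j = 3: D is in s3, which it already visited at step i = 1.
Since D has 5 states, any run of length ≥ 5 visits 5+1 states, so by pigeonhole some state repeats within the first 5 steps — that repeat gives the pumpable loop.

s3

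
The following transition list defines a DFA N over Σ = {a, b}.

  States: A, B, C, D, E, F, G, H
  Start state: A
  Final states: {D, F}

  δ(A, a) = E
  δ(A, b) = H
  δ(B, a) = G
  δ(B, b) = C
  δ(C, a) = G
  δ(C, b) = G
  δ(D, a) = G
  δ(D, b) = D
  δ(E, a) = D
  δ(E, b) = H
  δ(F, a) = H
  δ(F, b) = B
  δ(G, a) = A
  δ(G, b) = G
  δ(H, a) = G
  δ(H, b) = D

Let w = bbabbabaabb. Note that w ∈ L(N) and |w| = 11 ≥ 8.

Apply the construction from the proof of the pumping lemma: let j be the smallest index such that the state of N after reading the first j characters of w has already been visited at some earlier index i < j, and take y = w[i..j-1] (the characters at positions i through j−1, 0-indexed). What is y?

State sequence: A -b-> H -b-> D -a-> G -b-> G -b-> G -a-> A -b-> H -a-> G -a-> A -b-> H -b-> D
First repeat at step 4: G was already visited.

So i = 3, j = 4, giving x = w[0:3] = bba, y = w[3:4] = b, z = w[4:11] = babaabb.
Check: |xy| = 4 ≤ 8 and |y| = 1 ≥ 1. Reading y takes N from G back to G, so every xyⁱz is accepted.
The DFA has 8 states, so the proof of the pumping lemma guarantees a repeated state among the first 8+1 visited; the segment between the two visits is the pumpable y.

b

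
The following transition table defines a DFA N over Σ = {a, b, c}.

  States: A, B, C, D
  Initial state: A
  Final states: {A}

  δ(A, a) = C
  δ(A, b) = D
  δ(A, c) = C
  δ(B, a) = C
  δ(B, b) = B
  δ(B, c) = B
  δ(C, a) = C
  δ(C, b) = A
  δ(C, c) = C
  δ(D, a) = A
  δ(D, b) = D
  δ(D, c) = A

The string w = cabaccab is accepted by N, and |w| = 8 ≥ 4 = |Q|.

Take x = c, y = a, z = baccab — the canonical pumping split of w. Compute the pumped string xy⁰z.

xy⁰z = xz = c·baccab = cbaccab.
Reading y = a takes N from C back to C, so after x the machine is still in C, and z then leads to the accepting state A. Hence cbaccab ∈ L(N).

cbaccab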